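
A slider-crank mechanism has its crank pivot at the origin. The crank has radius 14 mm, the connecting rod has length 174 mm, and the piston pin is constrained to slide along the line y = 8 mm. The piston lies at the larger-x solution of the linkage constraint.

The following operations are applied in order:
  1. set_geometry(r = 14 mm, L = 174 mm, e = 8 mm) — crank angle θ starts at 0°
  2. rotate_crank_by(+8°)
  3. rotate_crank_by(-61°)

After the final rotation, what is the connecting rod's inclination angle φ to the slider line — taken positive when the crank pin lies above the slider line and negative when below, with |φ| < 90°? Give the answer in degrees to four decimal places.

set_geometry: r = 14 mm, L = 174 mm, e = 8 mm; θ ← 0°
rotate_crank_by(+8°): θ ← 0° +8° = 8°
rotate_crank_by(-61°): θ ← 8° -61° = -53°
crank pin P = (r cos θ, r sin θ) = (8.425410, -11.180897)
h = r sin θ − e = -11.180897 − 8 = -19.180897
sin φ = h / L = -19.180897 / 174 = -0.11023504
φ = arcsin(-0.11023504) = -6.328865°

-6.3289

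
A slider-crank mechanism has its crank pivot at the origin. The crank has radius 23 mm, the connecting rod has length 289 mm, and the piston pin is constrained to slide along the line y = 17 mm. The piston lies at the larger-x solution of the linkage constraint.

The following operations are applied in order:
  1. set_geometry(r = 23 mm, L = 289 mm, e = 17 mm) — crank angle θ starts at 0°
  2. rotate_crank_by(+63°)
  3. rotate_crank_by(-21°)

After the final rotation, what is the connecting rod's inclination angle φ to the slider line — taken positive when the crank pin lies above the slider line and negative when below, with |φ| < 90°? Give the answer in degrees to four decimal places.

-0.3192

set_geometry: r = 23 mm, L = 289 mm, e = 17 mm; θ ← 0°
rotate_crank_by(+63°): θ ← 0° +63° = 63°
rotate_crank_by(-21°): θ ← 63° -21° = 42°
crank pin P = (r cos θ, r sin θ) = (17.092331, 15.390004)
h = r sin θ − e = 15.390004 − 17 = -1.609996
sin φ = h / L = -1.609996 / 289 = -0.00557092
φ = arcsin(-0.00557092) = -0.319192°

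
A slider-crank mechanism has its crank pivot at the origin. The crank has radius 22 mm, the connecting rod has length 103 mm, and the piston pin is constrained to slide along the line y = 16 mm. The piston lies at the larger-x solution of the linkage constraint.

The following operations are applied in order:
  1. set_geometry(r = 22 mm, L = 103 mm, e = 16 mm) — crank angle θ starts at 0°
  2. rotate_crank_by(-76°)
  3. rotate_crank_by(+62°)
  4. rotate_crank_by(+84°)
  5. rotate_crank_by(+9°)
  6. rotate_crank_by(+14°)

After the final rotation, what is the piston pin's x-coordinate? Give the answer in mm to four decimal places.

101.6755

set_geometry: r = 22 mm, L = 103 mm, e = 16 mm; θ ← 0°
rotate_crank_by(-76°): θ ← 0° -76° = -76°
rotate_crank_by(+62°): θ ← -76° +62° = -14°
rotate_crank_by(+84°): θ ← -14° +84° = 70°
rotate_crank_by(+9°): θ ← 70° +9° = 79°
rotate_crank_by(+14°): θ ← 79° +14° = 93°
crank pin P = (r cos θ, r sin θ) = (-1.151391, 21.969850)
h = r sin θ − e = 21.969850 − 16 = 5.969850
x = r cos θ + √(L² − h²) = -1.151391 + √(10609.0 − 35.6391) = -1.151391 + 102.826849 = 101.675458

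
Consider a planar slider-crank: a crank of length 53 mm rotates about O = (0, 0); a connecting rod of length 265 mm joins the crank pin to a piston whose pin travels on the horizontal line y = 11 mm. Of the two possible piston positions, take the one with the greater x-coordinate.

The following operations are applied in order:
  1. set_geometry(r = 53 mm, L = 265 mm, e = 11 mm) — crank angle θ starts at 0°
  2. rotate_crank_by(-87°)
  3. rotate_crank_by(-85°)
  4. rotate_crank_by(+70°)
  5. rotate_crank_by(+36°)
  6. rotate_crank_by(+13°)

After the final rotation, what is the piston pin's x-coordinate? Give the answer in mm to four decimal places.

291.4750

set_geometry: r = 53 mm, L = 265 mm, e = 11 mm; θ ← 0°
rotate_crank_by(-87°): θ ← 0° -87° = -87°
rotate_crank_by(-85°): θ ← -87° -85° = -172°
rotate_crank_by(+70°): θ ← -172° +70° = -102°
rotate_crank_by(+36°): θ ← -102° +36° = -66°
rotate_crank_by(+13°): θ ← -66° +13° = -53°
crank pin P = (r cos θ, r sin θ) = (31.896196, -42.327682)
h = r sin θ − e = -42.327682 − 11 = -53.327682
x = r cos θ + √(L² − h²) = 31.896196 + √(70225.0 − 2843.8417) = 31.896196 + 259.578809 = 291.475006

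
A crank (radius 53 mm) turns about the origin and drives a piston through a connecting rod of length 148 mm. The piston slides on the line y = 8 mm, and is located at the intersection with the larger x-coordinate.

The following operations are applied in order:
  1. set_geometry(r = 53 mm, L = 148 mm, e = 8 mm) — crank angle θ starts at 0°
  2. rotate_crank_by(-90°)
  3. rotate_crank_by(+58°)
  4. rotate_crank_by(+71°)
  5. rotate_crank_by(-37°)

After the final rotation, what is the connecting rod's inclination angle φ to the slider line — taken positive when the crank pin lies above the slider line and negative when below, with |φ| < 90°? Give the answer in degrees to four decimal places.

set_geometry: r = 53 mm, L = 148 mm, e = 8 mm; θ ← 0°
rotate_crank_by(-90°): θ ← 0° -90° = -90°
rotate_crank_by(+58°): θ ← -90° +58° = -32°
rotate_crank_by(+71°): θ ← -32° +71° = 39°
rotate_crank_by(-37°): θ ← 39° -37° = 2°
crank pin P = (r cos θ, r sin θ) = (52.967714, 1.849673)
h = r sin θ − e = 1.849673 − 8 = -6.150327
sin φ = h / L = -6.150327 / 148 = -0.04155626
φ = arcsin(-0.04155626) = -2.381684°

-2.3817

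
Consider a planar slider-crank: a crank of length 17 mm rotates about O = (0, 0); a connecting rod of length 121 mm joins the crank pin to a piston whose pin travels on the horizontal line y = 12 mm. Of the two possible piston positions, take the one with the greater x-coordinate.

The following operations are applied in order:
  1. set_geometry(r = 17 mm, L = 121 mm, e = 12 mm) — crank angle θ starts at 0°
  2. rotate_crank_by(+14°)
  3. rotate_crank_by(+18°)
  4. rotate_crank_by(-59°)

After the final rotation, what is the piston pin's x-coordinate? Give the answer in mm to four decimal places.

set_geometry: r = 17 mm, L = 121 mm, e = 12 mm; θ ← 0°
rotate_crank_by(+14°): θ ← 0° +14° = 14°
rotate_crank_by(+18°): θ ← 14° +18° = 32°
rotate_crank_by(-59°): θ ← 32° -59° = -27°
crank pin P = (r cos θ, r sin θ) = (15.147111, -7.717838)
h = r sin θ − e = -7.717838 − 12 = -19.717838
x = r cos θ + √(L² − h²) = 15.147111 + √(14641.0 − 388.7932) = 15.147111 + 119.382607 = 134.529718

134.5297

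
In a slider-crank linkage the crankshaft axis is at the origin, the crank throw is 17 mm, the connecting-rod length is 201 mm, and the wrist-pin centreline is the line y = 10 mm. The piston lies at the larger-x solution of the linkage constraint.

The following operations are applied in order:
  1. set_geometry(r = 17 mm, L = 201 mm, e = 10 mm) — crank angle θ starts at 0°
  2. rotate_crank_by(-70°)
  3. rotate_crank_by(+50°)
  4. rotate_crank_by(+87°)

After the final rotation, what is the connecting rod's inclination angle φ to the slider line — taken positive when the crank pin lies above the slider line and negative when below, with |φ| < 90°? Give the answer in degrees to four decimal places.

set_geometry: r = 17 mm, L = 201 mm, e = 10 mm; θ ← 0°
rotate_crank_by(-70°): θ ← 0° -70° = -70°
rotate_crank_by(+50°): θ ← -70° +50° = -20°
rotate_crank_by(+87°): θ ← -20° +87° = 67°
crank pin P = (r cos θ, r sin θ) = (6.642429, 15.648583)
h = r sin θ − e = 15.648583 − 10 = 5.648583
sin φ = h / L = 5.648583 / 201 = 0.02810240
φ = arcsin(0.02810240) = 1.610361°

1.6104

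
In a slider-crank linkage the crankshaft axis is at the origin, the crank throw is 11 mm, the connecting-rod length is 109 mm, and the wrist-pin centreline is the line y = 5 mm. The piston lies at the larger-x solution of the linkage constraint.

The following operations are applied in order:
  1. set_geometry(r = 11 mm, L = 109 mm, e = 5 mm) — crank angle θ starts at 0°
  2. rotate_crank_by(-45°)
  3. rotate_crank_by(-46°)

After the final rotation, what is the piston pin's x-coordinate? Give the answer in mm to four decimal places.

107.6276

set_geometry: r = 11 mm, L = 109 mm, e = 5 mm; θ ← 0°
rotate_crank_by(-45°): θ ← 0° -45° = -45°
rotate_crank_by(-46°): θ ← -45° -46° = -91°
crank pin P = (r cos θ, r sin θ) = (-0.191976, -10.998325)
h = r sin θ − e = -10.998325 − 5 = -15.998325
x = r cos θ + √(L² − h²) = -0.191976 + √(11881.0 − 255.9464) = -0.191976 + 107.819542 = 107.627565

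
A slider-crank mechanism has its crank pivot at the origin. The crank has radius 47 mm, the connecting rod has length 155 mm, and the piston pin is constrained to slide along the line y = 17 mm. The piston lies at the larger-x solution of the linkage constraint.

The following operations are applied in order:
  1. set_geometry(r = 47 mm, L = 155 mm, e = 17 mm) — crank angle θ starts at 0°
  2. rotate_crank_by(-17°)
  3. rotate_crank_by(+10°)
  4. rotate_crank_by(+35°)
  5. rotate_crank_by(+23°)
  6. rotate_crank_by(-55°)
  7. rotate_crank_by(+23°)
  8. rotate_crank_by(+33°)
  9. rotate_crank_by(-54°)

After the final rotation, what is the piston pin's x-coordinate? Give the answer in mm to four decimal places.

set_geometry: r = 47 mm, L = 155 mm, e = 17 mm; θ ← 0°
rotate_crank_by(-17°): θ ← 0° -17° = -17°
rotate_crank_by(+10°): θ ← -17° +10° = -7°
rotate_crank_by(+35°): θ ← -7° +35° = 28°
rotate_crank_by(+23°): θ ← 28° +23° = 51°
rotate_crank_by(-55°): θ ← 51° -55° = -4°
rotate_crank_by(+23°): θ ← -4° +23° = 19°
rotate_crank_by(+33°): θ ← 19° +33° = 52°
rotate_crank_by(-54°): θ ← 52° -54° = -2°
crank pin P = (r cos θ, r sin θ) = (46.971369, -1.640276)
h = r sin θ − e = -1.640276 − 17 = -18.640276
x = r cos θ + √(L² − h²) = 46.971369 + √(24025.0 − 347.4599) = 46.971369 + 153.875080 = 200.846448

200.8464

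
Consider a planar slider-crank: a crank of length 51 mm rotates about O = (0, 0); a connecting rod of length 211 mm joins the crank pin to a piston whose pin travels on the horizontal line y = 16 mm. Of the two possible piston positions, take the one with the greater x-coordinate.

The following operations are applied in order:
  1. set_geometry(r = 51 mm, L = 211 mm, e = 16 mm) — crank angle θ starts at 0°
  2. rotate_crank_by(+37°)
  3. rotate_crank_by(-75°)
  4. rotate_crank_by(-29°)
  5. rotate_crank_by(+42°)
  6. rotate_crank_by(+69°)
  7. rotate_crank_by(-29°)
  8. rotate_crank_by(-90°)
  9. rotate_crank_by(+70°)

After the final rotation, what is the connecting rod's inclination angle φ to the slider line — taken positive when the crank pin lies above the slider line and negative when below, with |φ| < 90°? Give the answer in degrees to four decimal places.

-5.5604

set_geometry: r = 51 mm, L = 211 mm, e = 16 mm; θ ← 0°
rotate_crank_by(+37°): θ ← 0° +37° = 37°
rotate_crank_by(-75°): θ ← 37° -75° = -38°
rotate_crank_by(-29°): θ ← -38° -29° = -67°
rotate_crank_by(+42°): θ ← -67° +42° = -25°
rotate_crank_by(+69°): θ ← -25° +69° = 44°
rotate_crank_by(-29°): θ ← 44° -29° = 15°
rotate_crank_by(-90°): θ ← 15° -90° = -75°
rotate_crank_by(+70°): θ ← -75° +70° = -5°
crank pin P = (r cos θ, r sin θ) = (50.805930, -4.444943)
h = r sin θ − e = -4.444943 − 16 = -20.444943
sin φ = h / L = -20.444943 / 211 = -0.09689546
φ = arcsin(-0.09689546) = -5.560425°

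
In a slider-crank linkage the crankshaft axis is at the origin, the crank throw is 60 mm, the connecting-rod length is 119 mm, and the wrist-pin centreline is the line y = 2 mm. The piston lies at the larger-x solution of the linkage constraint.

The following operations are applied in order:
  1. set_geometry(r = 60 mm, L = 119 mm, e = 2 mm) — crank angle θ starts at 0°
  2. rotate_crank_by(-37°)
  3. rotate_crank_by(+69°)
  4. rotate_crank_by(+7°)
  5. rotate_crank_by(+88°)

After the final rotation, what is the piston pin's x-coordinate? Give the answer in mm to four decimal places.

73.6751

set_geometry: r = 60 mm, L = 119 mm, e = 2 mm; θ ← 0°
rotate_crank_by(-37°): θ ← 0° -37° = -37°
rotate_crank_by(+69°): θ ← -37° +69° = 32°
rotate_crank_by(+7°): θ ← 32° +7° = 39°
rotate_crank_by(+88°): θ ← 39° +88° = 127°
crank pin P = (r cos θ, r sin θ) = (-36.108901, 47.918131)
h = r sin θ − e = 47.918131 − 2 = 45.918131
x = r cos θ + √(L² − h²) = -36.108901 + √(14161.0 − 2108.4747) = -36.108901 + 109.783994 = 73.675092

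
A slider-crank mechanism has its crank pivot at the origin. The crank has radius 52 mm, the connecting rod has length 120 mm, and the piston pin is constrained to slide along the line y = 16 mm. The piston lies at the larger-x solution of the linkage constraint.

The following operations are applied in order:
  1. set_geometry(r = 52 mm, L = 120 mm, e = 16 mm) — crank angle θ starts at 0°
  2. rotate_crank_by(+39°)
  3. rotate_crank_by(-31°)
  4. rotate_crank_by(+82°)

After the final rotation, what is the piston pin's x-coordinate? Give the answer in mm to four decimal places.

114.4727

set_geometry: r = 52 mm, L = 120 mm, e = 16 mm; θ ← 0°
rotate_crank_by(+39°): θ ← 0° +39° = 39°
rotate_crank_by(-31°): θ ← 39° -31° = 8°
rotate_crank_by(+82°): θ ← 8° +82° = 90°
crank pin P = (r cos θ, r sin θ) = (0.000000, 52.000000)
h = r sin θ − e = 52.000000 − 16 = 36.000000
x = r cos θ + √(L² − h²) = 0.000000 + √(14400.0 − 1296.0000) = 0.000000 + 114.472704 = 114.472704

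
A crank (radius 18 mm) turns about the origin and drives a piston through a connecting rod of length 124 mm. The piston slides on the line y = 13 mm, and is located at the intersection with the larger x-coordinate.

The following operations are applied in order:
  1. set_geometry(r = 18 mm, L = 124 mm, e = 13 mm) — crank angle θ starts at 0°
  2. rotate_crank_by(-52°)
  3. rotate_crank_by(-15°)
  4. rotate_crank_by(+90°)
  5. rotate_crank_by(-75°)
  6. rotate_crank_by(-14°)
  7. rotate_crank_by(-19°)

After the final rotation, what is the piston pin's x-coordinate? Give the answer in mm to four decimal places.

121.6490

set_geometry: r = 18 mm, L = 124 mm, e = 13 mm; θ ← 0°
rotate_crank_by(-52°): θ ← 0° -52° = -52°
rotate_crank_by(-15°): θ ← -52° -15° = -67°
rotate_crank_by(+90°): θ ← -67° +90° = 23°
rotate_crank_by(-75°): θ ← 23° -75° = -52°
rotate_crank_by(-14°): θ ← -52° -14° = -66°
rotate_crank_by(-19°): θ ← -66° -19° = -85°
crank pin P = (r cos θ, r sin θ) = (1.568803, -17.931505)
h = r sin θ − e = -17.931505 − 13 = -30.931505
x = r cos θ + √(L² − h²) = 1.568803 + √(15376.0 − 956.7580) = 1.568803 + 120.080148 = 121.648952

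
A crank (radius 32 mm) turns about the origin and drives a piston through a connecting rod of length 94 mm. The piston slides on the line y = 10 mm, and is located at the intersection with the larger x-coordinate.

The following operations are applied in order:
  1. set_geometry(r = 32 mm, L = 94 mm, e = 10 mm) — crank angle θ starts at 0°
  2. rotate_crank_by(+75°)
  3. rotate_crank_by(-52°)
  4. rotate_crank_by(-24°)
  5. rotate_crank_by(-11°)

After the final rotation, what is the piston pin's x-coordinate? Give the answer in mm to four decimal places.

set_geometry: r = 32 mm, L = 94 mm, e = 10 mm; θ ← 0°
rotate_crank_by(+75°): θ ← 0° +75° = 75°
rotate_crank_by(-52°): θ ← 75° -52° = 23°
rotate_crank_by(-24°): θ ← 23° -24° = -1°
rotate_crank_by(-11°): θ ← -1° -11° = -12°
crank pin P = (r cos θ, r sin θ) = (31.300723, -6.653174)
h = r sin θ − e = -6.653174 − 10 = -16.653174
x = r cos θ + √(L² − h²) = 31.300723 + √(8836.0 − 277.3282) = 31.300723 + 92.513090 = 123.813813

123.8138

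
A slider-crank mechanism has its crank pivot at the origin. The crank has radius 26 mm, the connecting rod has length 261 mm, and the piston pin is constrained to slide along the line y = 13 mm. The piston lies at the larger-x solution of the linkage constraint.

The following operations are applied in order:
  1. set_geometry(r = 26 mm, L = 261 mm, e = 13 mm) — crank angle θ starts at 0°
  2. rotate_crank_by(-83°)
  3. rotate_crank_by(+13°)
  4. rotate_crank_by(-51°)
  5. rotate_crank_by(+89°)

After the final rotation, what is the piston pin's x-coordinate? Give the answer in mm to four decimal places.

281.6719

set_geometry: r = 26 mm, L = 261 mm, e = 13 mm; θ ← 0°
rotate_crank_by(-83°): θ ← 0° -83° = -83°
rotate_crank_by(+13°): θ ← -83° +13° = -70°
rotate_crank_by(-51°): θ ← -70° -51° = -121°
rotate_crank_by(+89°): θ ← -121° +89° = -32°
crank pin P = (r cos θ, r sin θ) = (22.049251, -13.777901)
h = r sin θ − e = -13.777901 − 13 = -26.777901
x = r cos θ + √(L² − h²) = 22.049251 + √(68121.0 − 717.0560) = 22.049251 + 259.622696 = 281.671946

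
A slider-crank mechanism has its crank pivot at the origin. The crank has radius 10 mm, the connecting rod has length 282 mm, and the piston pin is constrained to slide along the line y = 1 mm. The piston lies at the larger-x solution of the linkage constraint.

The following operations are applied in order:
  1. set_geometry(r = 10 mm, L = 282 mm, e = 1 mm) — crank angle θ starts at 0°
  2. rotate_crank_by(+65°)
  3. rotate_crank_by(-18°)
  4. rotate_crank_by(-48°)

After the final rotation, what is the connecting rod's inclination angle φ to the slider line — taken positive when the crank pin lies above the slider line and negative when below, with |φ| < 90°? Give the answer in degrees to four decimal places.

set_geometry: r = 10 mm, L = 282 mm, e = 1 mm; θ ← 0°
rotate_crank_by(+65°): θ ← 0° +65° = 65°
rotate_crank_by(-18°): θ ← 65° -18° = 47°
rotate_crank_by(-48°): θ ← 47° -48° = -1°
crank pin P = (r cos θ, r sin θ) = (9.998477, -0.174524)
h = r sin θ − e = -0.174524 − 1 = -1.174524
sin φ = h / L = -1.174524 / 282 = -0.00416498
φ = arcsin(-0.00416498) = -0.238636°

-0.2386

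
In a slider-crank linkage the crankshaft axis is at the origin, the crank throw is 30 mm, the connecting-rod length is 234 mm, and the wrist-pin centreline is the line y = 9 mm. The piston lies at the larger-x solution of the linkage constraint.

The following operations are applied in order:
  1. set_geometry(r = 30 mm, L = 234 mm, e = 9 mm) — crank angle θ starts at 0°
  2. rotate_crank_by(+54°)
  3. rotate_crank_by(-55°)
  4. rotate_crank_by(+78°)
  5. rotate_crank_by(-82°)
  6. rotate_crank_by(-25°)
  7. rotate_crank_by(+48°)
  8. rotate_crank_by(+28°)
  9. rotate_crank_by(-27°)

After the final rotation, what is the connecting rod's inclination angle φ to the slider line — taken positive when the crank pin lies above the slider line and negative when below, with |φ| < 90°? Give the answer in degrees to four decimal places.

set_geometry: r = 30 mm, L = 234 mm, e = 9 mm; θ ← 0°
rotate_crank_by(+54°): θ ← 0° +54° = 54°
rotate_crank_by(-55°): θ ← 54° -55° = -1°
rotate_crank_by(+78°): θ ← -1° +78° = 77°
rotate_crank_by(-82°): θ ← 77° -82° = -5°
rotate_crank_by(-25°): θ ← -5° -25° = -30°
rotate_crank_by(+48°): θ ← -30° +48° = 18°
rotate_crank_by(+28°): θ ← 18° +28° = 46°
rotate_crank_by(-27°): θ ← 46° -27° = 19°
crank pin P = (r cos θ, r sin θ) = (28.365557, 9.767045)
h = r sin θ − e = 9.767045 − 9 = 0.767045
sin φ = h / L = 0.767045 / 234 = 0.00327797
φ = arcsin(0.00327797) = 0.187814°

0.1878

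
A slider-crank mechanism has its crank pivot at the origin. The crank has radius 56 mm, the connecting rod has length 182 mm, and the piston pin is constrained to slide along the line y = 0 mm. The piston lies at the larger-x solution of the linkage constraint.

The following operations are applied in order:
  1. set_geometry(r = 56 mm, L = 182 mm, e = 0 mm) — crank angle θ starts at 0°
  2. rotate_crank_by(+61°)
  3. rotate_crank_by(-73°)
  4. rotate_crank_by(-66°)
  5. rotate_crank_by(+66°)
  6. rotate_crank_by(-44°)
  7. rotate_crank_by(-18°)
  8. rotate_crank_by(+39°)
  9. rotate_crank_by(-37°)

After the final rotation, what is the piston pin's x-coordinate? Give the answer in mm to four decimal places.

191.3379

set_geometry: r = 56 mm, L = 182 mm, e = 0 mm; θ ← 0°
rotate_crank_by(+61°): θ ← 0° +61° = 61°
rotate_crank_by(-73°): θ ← 61° -73° = -12°
rotate_crank_by(-66°): θ ← -12° -66° = -78°
rotate_crank_by(+66°): θ ← -78° +66° = -12°
rotate_crank_by(-44°): θ ← -12° -44° = -56°
rotate_crank_by(-18°): θ ← -56° -18° = -74°
rotate_crank_by(+39°): θ ← -74° +39° = -35°
rotate_crank_by(-37°): θ ← -35° -37° = -72°
crank pin P = (r cos θ, r sin θ) = (17.304952, -53.259165)
h = r sin θ − e = -53.259165 − 0 = -53.259165
x = r cos θ + √(L² − h²) = 17.304952 + √(33124.0 − 2836.5386) = 17.304952 + 174.032932 = 191.337883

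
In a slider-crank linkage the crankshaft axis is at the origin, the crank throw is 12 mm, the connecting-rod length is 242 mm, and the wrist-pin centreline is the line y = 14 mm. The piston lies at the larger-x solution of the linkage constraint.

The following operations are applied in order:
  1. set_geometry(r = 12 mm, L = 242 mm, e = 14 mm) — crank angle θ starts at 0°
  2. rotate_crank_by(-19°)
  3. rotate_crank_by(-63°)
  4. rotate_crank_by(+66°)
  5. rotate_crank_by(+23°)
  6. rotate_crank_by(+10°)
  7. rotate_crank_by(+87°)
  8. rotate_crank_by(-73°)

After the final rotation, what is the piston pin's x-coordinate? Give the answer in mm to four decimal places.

252.1596

set_geometry: r = 12 mm, L = 242 mm, e = 14 mm; θ ← 0°
rotate_crank_by(-19°): θ ← 0° -19° = -19°
rotate_crank_by(-63°): θ ← -19° -63° = -82°
rotate_crank_by(+66°): θ ← -82° +66° = -16°
rotate_crank_by(+23°): θ ← -16° +23° = 7°
rotate_crank_by(+10°): θ ← 7° +10° = 17°
rotate_crank_by(+87°): θ ← 17° +87° = 104°
rotate_crank_by(-73°): θ ← 104° -73° = 31°
crank pin P = (r cos θ, r sin θ) = (10.286008, 6.180457)
h = r sin θ − e = 6.180457 − 14 = -7.819543
x = r cos θ + √(L² − h²) = 10.286008 + √(58564.0 − 61.1453) = 10.286008 + 241.873634 = 252.159641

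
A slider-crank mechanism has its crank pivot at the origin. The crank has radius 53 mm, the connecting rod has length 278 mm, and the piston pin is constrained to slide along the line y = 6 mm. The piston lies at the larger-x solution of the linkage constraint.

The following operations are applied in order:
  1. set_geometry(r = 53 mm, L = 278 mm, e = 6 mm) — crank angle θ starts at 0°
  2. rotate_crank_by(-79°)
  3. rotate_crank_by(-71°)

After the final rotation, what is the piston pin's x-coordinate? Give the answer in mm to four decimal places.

230.1944

set_geometry: r = 53 mm, L = 278 mm, e = 6 mm; θ ← 0°
rotate_crank_by(-79°): θ ← 0° -79° = -79°
rotate_crank_by(-71°): θ ← -79° -71° = -150°
crank pin P = (r cos θ, r sin θ) = (-45.899346, -26.500000)
h = r sin θ − e = -26.500000 − 6 = -32.500000
x = r cos θ + √(L² − h²) = -45.899346 + √(77284.0 − 1056.2500) = -45.899346 + 276.093734 = 230.194388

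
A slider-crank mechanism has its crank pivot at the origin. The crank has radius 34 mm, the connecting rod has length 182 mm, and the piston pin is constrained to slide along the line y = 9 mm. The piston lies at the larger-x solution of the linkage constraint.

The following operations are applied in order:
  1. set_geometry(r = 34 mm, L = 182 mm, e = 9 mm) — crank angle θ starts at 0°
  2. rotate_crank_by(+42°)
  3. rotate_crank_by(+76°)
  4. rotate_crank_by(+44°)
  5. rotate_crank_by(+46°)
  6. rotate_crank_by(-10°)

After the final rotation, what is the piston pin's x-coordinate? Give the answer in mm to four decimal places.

148.6157

set_geometry: r = 34 mm, L = 182 mm, e = 9 mm; θ ← 0°
rotate_crank_by(+42°): θ ← 0° +42° = 42°
rotate_crank_by(+76°): θ ← 42° +76° = 118°
rotate_crank_by(+44°): θ ← 118° +44° = 162°
rotate_crank_by(+46°): θ ← 162° +46° = 208°
rotate_crank_by(-10°): θ ← 208° -10° = 198°
crank pin P = (r cos θ, r sin θ) = (-32.335922, -10.506578)
h = r sin θ − e = -10.506578 − 9 = -19.506578
x = r cos θ + √(L² − h²) = -32.335922 + √(33124.0 − 380.5066) = -32.335922 + 180.951633 = 148.615711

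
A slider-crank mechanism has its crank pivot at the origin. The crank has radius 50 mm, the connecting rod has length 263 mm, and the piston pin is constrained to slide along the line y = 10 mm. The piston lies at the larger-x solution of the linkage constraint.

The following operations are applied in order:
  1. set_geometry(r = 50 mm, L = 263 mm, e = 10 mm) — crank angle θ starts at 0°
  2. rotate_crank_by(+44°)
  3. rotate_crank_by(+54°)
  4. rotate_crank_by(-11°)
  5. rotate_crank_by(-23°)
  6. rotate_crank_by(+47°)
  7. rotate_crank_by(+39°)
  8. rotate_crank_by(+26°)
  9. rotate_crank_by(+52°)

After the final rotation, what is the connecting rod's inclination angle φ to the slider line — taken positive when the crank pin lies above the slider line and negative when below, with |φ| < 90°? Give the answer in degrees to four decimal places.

-10.3293

set_geometry: r = 50 mm, L = 263 mm, e = 10 mm; θ ← 0°
rotate_crank_by(+44°): θ ← 0° +44° = 44°
rotate_crank_by(+54°): θ ← 44° +54° = 98°
rotate_crank_by(-11°): θ ← 98° -11° = 87°
rotate_crank_by(-23°): θ ← 87° -23° = 64°
rotate_crank_by(+47°): θ ← 64° +47° = 111°
rotate_crank_by(+39°): θ ← 111° +39° = 150°
rotate_crank_by(+26°): θ ← 150° +26° = 176°
rotate_crank_by(+52°): θ ← 176° +52° = 228°
crank pin P = (r cos θ, r sin θ) = (-33.456530, -37.157241)
h = r sin θ − e = -37.157241 − 10 = -47.157241
sin φ = h / L = -47.157241 / 263 = -0.17930510
φ = arcsin(-0.17930510) = -10.329286°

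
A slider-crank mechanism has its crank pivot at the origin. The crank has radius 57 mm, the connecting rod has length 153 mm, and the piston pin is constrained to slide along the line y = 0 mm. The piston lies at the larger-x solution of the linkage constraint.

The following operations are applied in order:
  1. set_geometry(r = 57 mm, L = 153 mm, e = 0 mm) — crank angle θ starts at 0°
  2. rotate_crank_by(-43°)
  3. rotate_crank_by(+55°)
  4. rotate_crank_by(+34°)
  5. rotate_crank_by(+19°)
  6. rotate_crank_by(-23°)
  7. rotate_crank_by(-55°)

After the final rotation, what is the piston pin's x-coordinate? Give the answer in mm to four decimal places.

set_geometry: r = 57 mm, L = 153 mm, e = 0 mm; θ ← 0°
rotate_crank_by(-43°): θ ← 0° -43° = -43°
rotate_crank_by(+55°): θ ← -43° +55° = 12°
rotate_crank_by(+34°): θ ← 12° +34° = 46°
rotate_crank_by(+19°): θ ← 46° +19° = 65°
rotate_crank_by(-23°): θ ← 65° -23° = 42°
rotate_crank_by(-55°): θ ← 42° -55° = -13°
crank pin P = (r cos θ, r sin θ) = (55.539094, -12.822210)
h = r sin θ − e = -12.822210 − 0 = -12.822210
x = r cos θ + √(L² − h²) = 55.539094 + √(23409.0 − 164.4091) = 55.539094 + 152.461769 = 208.000862

208.0009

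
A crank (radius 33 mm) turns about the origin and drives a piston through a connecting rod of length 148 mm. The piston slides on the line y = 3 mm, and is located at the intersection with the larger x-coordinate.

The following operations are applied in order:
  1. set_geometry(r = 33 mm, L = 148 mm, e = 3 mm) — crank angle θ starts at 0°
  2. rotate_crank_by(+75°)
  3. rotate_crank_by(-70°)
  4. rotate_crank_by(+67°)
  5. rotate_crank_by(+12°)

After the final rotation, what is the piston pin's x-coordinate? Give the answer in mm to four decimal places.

set_geometry: r = 33 mm, L = 148 mm, e = 3 mm; θ ← 0°
rotate_crank_by(+75°): θ ← 0° +75° = 75°
rotate_crank_by(-70°): θ ← 75° -70° = 5°
rotate_crank_by(+67°): θ ← 5° +67° = 72°
rotate_crank_by(+12°): θ ← 72° +12° = 84°
crank pin P = (r cos θ, r sin θ) = (3.449439, 32.819223)
h = r sin θ − e = 32.819223 − 3 = 29.819223
x = r cos θ + √(L² − h²) = 3.449439 + √(21904.0 − 889.1860) = 3.449439 + 144.964871 = 148.414311

148.4143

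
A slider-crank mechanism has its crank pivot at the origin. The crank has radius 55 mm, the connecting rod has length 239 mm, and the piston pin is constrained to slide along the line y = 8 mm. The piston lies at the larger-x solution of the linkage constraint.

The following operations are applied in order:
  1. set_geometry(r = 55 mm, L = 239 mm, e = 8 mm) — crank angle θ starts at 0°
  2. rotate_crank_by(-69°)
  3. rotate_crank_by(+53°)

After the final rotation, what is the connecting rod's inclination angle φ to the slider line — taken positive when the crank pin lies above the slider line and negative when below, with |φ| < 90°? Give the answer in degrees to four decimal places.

-5.5609

set_geometry: r = 55 mm, L = 239 mm, e = 8 mm; θ ← 0°
rotate_crank_by(-69°): θ ← 0° -69° = -69°
rotate_crank_by(+53°): θ ← -69° +53° = -16°
crank pin P = (r cos θ, r sin θ) = (52.869393, -15.160055)
h = r sin θ − e = -15.160055 − 8 = -23.160055
sin φ = h / L = -23.160055 / 239 = -0.09690399
φ = arcsin(-0.09690399) = -5.560916°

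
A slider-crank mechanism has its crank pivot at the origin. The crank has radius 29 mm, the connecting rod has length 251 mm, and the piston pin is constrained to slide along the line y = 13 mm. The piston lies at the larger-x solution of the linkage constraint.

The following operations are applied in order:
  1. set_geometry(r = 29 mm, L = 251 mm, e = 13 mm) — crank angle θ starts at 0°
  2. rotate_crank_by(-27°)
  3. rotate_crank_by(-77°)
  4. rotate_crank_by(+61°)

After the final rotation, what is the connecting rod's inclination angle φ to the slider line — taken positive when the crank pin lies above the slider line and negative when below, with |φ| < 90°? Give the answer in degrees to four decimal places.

set_geometry: r = 29 mm, L = 251 mm, e = 13 mm; θ ← 0°
rotate_crank_by(-27°): θ ← 0° -27° = -27°
rotate_crank_by(-77°): θ ← -27° -77° = -104°
rotate_crank_by(+61°): θ ← -104° +61° = -43°
crank pin P = (r cos θ, r sin θ) = (21.209257, -19.777952)
h = r sin θ − e = -19.777952 − 13 = -32.777952
sin φ = h / L = -32.777952 / 251 = -0.13058945
φ = arcsin(-0.13058945) = -7.503656°

-7.5037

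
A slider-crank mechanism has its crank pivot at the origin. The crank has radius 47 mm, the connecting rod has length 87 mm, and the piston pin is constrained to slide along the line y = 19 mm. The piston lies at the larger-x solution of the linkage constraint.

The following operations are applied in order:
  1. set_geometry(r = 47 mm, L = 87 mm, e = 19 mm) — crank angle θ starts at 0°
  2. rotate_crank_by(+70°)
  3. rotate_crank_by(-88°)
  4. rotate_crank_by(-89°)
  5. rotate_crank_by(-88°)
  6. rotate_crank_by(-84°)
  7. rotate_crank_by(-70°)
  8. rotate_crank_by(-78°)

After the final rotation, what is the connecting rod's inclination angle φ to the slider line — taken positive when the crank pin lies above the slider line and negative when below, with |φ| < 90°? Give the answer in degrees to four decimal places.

set_geometry: r = 47 mm, L = 87 mm, e = 19 mm; θ ← 0°
rotate_crank_by(+70°): θ ← 0° +70° = 70°
rotate_crank_by(-88°): θ ← 70° -88° = -18°
rotate_crank_by(-89°): θ ← -18° -89° = -107°
rotate_crank_by(-88°): θ ← -107° -88° = -195°
rotate_crank_by(-84°): θ ← -195° -84° = -279°
rotate_crank_by(-70°): θ ← -279° -70° = -349°
rotate_crank_by(-78°): θ ← -349° -78° = -427°
crank pin P = (r cos θ, r sin θ) = (18.364363, -43.263728)
h = r sin θ − e = -43.263728 − 19 = -62.263728
sin φ = h / L = -62.263728 / 87 = -0.71567504
φ = arcsin(-0.71567504) = -45.698548°

-45.6985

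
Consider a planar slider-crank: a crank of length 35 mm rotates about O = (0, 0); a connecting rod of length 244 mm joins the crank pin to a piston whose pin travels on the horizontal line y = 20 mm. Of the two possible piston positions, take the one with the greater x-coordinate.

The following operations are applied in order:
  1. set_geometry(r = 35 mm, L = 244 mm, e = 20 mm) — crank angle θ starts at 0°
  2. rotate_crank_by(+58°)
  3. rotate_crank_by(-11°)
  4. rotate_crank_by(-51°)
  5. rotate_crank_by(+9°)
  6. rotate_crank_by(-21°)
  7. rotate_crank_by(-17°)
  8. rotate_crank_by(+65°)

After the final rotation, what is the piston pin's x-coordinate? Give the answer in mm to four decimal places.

set_geometry: r = 35 mm, L = 244 mm, e = 20 mm; θ ← 0°
rotate_crank_by(+58°): θ ← 0° +58° = 58°
rotate_crank_by(-11°): θ ← 58° -11° = 47°
rotate_crank_by(-51°): θ ← 47° -51° = -4°
rotate_crank_by(+9°): θ ← -4° +9° = 5°
rotate_crank_by(-21°): θ ← 5° -21° = -16°
rotate_crank_by(-17°): θ ← -16° -17° = -33°
rotate_crank_by(+65°): θ ← -33° +65° = 32°
crank pin P = (r cos θ, r sin θ) = (29.681683, 18.547174)
h = r sin θ − e = 18.547174 − 20 = -1.452826
x = r cos θ + √(L² − h²) = 29.681683 + √(59536.0 − 2.1107) = 29.681683 + 243.995675 = 273.677358

273.6774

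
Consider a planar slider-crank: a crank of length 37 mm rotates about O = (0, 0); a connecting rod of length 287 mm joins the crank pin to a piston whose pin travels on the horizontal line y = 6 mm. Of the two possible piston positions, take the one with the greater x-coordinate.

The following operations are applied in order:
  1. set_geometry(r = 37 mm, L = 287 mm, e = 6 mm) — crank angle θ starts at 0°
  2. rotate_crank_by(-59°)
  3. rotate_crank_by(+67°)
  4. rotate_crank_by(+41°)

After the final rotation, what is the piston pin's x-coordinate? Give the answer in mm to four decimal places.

310.4355

set_geometry: r = 37 mm, L = 287 mm, e = 6 mm; θ ← 0°
rotate_crank_by(-59°): θ ← 0° -59° = -59°
rotate_crank_by(+67°): θ ← -59° +67° = 8°
rotate_crank_by(+41°): θ ← 8° +41° = 49°
crank pin P = (r cos θ, r sin θ) = (24.274184, 27.924254)
h = r sin θ − e = 27.924254 − 6 = 21.924254
x = r cos θ + √(L² − h²) = 24.274184 + √(82369.0 − 480.6729) = 24.274184 + 286.161365 = 310.435550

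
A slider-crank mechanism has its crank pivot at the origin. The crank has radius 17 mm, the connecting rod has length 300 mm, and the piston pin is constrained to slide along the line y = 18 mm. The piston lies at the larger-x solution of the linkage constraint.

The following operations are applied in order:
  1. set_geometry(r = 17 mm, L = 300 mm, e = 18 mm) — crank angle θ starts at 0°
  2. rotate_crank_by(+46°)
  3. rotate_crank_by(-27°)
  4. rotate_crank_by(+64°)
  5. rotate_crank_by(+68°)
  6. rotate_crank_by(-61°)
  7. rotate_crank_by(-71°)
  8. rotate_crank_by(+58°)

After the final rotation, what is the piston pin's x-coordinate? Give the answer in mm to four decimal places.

set_geometry: r = 17 mm, L = 300 mm, e = 18 mm; θ ← 0°
rotate_crank_by(+46°): θ ← 0° +46° = 46°
rotate_crank_by(-27°): θ ← 46° -27° = 19°
rotate_crank_by(+64°): θ ← 19° +64° = 83°
rotate_crank_by(+68°): θ ← 83° +68° = 151°
rotate_crank_by(-61°): θ ← 151° -61° = 90°
rotate_crank_by(-71°): θ ← 90° -71° = 19°
rotate_crank_by(+58°): θ ← 19° +58° = 77°
crank pin P = (r cos θ, r sin θ) = (3.824168, 16.564291)
h = r sin θ − e = 16.564291 − 18 = -1.435709
x = r cos θ + √(L² − h²) = 3.824168 + √(90000.0 − 2.0613) = 3.824168 + 299.996565 = 303.820732

303.8207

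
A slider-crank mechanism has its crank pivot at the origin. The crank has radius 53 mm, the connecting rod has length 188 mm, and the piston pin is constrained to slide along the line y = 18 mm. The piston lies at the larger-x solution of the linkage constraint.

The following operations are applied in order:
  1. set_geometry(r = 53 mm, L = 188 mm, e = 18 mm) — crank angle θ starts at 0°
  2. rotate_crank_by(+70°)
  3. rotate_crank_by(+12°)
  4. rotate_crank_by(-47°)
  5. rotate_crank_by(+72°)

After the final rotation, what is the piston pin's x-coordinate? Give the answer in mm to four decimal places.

169.6414

set_geometry: r = 53 mm, L = 188 mm, e = 18 mm; θ ← 0°
rotate_crank_by(+70°): θ ← 0° +70° = 70°
rotate_crank_by(+12°): θ ← 70° +12° = 82°
rotate_crank_by(-47°): θ ← 82° -47° = 35°
rotate_crank_by(+72°): θ ← 35° +72° = 107°
crank pin P = (r cos θ, r sin θ) = (-15.495700, 50.684152)
h = r sin θ − e = 50.684152 − 18 = 32.684152
x = r cos θ + √(L² − h²) = -15.495700 + √(35344.0 − 1068.2538) = -15.495700 + 185.137101 = 169.641401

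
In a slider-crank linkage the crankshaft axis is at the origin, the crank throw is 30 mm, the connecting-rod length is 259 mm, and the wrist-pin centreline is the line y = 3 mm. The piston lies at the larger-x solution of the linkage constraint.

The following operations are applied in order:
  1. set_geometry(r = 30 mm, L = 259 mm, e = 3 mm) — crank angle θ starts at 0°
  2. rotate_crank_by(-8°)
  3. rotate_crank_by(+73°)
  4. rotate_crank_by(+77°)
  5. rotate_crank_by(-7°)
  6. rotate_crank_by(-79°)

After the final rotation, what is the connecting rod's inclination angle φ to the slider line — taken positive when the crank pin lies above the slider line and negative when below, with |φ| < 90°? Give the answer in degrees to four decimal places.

set_geometry: r = 30 mm, L = 259 mm, e = 3 mm; θ ← 0°
rotate_crank_by(-8°): θ ← 0° -8° = -8°
rotate_crank_by(+73°): θ ← -8° +73° = 65°
rotate_crank_by(+77°): θ ← 65° +77° = 142°
rotate_crank_by(-7°): θ ← 142° -7° = 135°
rotate_crank_by(-79°): θ ← 135° -79° = 56°
crank pin P = (r cos θ, r sin θ) = (16.775787, 24.871127)
h = r sin θ − e = 24.871127 − 3 = 21.871127
sin φ = h / L = 21.871127 / 259 = 0.08444451
φ = arcsin(0.08444451) = 4.844083°

4.8441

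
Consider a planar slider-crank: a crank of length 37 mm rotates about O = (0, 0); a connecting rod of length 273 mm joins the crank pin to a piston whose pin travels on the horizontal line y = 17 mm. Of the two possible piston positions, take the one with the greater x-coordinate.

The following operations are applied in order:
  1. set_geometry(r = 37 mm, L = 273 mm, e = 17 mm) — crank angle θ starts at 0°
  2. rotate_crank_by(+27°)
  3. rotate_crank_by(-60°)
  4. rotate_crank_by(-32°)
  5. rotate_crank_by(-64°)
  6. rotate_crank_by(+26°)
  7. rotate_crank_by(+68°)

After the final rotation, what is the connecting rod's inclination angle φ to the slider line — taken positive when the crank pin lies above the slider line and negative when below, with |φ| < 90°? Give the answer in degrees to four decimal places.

set_geometry: r = 37 mm, L = 273 mm, e = 17 mm; θ ← 0°
rotate_crank_by(+27°): θ ← 0° +27° = 27°
rotate_crank_by(-60°): θ ← 27° -60° = -33°
rotate_crank_by(-32°): θ ← -33° -32° = -65°
rotate_crank_by(-64°): θ ← -65° -64° = -129°
rotate_crank_by(+26°): θ ← -129° +26° = -103°
rotate_crank_by(+68°): θ ← -103° +68° = -35°
crank pin P = (r cos θ, r sin θ) = (30.308626, -21.222328)
h = r sin θ − e = -21.222328 − 17 = -38.222328
sin φ = h / L = -38.222328 / 273 = -0.14000853
φ = arcsin(-0.14000853) = -8.048340°

-8.0483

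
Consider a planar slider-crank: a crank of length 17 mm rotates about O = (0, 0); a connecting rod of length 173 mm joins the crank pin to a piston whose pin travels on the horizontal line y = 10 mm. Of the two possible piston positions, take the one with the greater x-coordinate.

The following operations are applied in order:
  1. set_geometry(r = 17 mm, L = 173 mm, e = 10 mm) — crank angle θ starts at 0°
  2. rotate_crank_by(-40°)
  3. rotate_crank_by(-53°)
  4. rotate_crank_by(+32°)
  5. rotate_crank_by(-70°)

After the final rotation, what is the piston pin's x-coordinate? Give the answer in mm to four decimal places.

set_geometry: r = 17 mm, L = 173 mm, e = 10 mm; θ ← 0°
rotate_crank_by(-40°): θ ← 0° -40° = -40°
rotate_crank_by(-53°): θ ← -40° -53° = -93°
rotate_crank_by(+32°): θ ← -93° +32° = -61°
rotate_crank_by(-70°): θ ← -61° -70° = -131°
crank pin P = (r cos θ, r sin θ) = (-11.153003, -12.830063)
h = r sin θ − e = -12.830063 − 10 = -22.830063
x = r cos θ + √(L² − h²) = -11.153003 + √(29929.0 − 521.2118) = -11.153003 + 171.486991 = 160.333988

160.3340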